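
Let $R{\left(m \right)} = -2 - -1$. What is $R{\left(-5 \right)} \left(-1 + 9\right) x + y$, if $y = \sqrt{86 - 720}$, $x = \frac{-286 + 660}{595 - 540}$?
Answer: $- \frac{272}{5} + i \sqrt{634} \approx -54.4 + 25.179 i$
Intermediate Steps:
$R{\left(m \right)} = -1$ ($R{\left(m \right)} = -2 + 1 = -1$)
$x = \frac{34}{5}$ ($x = \frac{374}{55} = 374 \cdot \frac{1}{55} = \frac{34}{5} \approx 6.8$)
$y = i \sqrt{634}$ ($y = \sqrt{-634} = i \sqrt{634} \approx 25.179 i$)
$R{\left(-5 \right)} \left(-1 + 9\right) x + y = - (-1 + 9) \frac{34}{5} + i \sqrt{634} = \left(-1\right) 8 \cdot \frac{34}{5} + i \sqrt{634} = \left(-8\right) \frac{34}{5} + i \sqrt{634} = - \frac{272}{5} + i \sqrt{634}$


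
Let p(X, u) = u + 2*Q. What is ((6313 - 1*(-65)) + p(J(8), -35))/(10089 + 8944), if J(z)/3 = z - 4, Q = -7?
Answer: 6329/19033 ≈ 0.33253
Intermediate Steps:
J(z) = -12 + 3*z (J(z) = 3*(z - 4) = 3*(-4 + z) = -12 + 3*z)
p(X, u) = -14 + u (p(X, u) = u + 2*(-7) = u - 14 = -14 + u)
((6313 - 1*(-65)) + p(J(8), -35))/(10089 + 8944) = ((6313 - 1*(-65)) + (-14 - 35))/(10089 + 8944) = ((6313 + 65) - 49)/19033 = (6378 - 49)*(1/19033) = 6329*(1/19033) = 6329/19033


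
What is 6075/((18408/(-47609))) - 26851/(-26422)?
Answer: -115778789237/7369336 ≈ -15711.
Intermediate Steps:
6075/((18408/(-47609))) - 26851/(-26422) = 6075/((18408*(-1/47609))) - 26851*(-1/26422) = 6075/(-18408/47609) + 2441/2402 = 6075*(-47609/18408) + 2441/2402 = -96408225/6136 + 2441/2402 = -115778789237/7369336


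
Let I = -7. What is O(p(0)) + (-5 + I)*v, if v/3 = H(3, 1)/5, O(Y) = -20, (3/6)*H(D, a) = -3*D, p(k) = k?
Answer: 548/5 ≈ 109.60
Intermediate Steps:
H(D, a) = -6*D (H(D, a) = 2*(-3*D) = -6*D)
v = -54/5 (v = 3*(-6*3/5) = 3*(-18*⅕) = 3*(-18/5) = -54/5 ≈ -10.800)
O(p(0)) + (-5 + I)*v = -20 + (-5 - 7)*(-54/5) = -20 - 12*(-54/5) = -20 + 648/5 = 548/5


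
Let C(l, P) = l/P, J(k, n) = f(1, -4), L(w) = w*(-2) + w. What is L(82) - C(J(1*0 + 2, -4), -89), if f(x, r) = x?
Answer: -7297/89 ≈ -81.989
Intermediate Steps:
L(w) = -w (L(w) = -2*w + w = -w)
J(k, n) = 1
L(82) - C(J(1*0 + 2, -4), -89) = -1*82 - 1/(-89) = -82 - (-1)/89 = -82 - 1*(-1/89) = -82 + 1/89 = -7297/89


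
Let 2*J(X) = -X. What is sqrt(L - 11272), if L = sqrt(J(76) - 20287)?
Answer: sqrt(-11272 + 5*I*sqrt(813)) ≈ 0.6714 + 106.17*I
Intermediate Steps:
J(X) = -X/2 (J(X) = (-X)/2 = -X/2)
L = 5*I*sqrt(813) (L = sqrt(-1/2*76 - 20287) = sqrt(-38 - 20287) = sqrt(-20325) = 5*I*sqrt(813) ≈ 142.57*I)
sqrt(L - 11272) = sqrt(5*I*sqrt(813) - 11272) = sqrt(-11272 + 5*I*sqrt(813))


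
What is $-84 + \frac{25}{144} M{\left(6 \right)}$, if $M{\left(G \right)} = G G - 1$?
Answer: $- \frac{11221}{144} \approx -77.924$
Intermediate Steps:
$M{\left(G \right)} = -1 + G^{2}$ ($M{\left(G \right)} = G^{2} - 1 = -1 + G^{2}$)
$-84 + \frac{25}{144} M{\left(6 \right)} = -84 + \frac{25}{144} \left(-1 + 6^{2}\right) = -84 + 25 \cdot \frac{1}{144} \left(-1 + 36\right) = -84 + \frac{25}{144} \cdot 35 = -84 + \frac{875}{144} = - \frac{11221}{144}$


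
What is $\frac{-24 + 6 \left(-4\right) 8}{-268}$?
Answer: $\frac{54}{67} \approx 0.80597$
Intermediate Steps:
$\frac{-24 + 6 \left(-4\right) 8}{-268} = \left(-24 - 192\right) \left(- \frac{1}{268}\right) = \left(-216\right) \left(- \frac{1}{268}\right) = \frac{54}{67}$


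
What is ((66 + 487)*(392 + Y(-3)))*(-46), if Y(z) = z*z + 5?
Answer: -10327828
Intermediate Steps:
Y(z) = 5 + z² (Y(z) = z² + 5 = 5 + z²)
((66 + 487)*(392 + Y(-3)))*(-46) = ((66 + 487)*(392 + (5 + (-3)²)))*(-46) = (553*(392 + (5 + 9)))*(-46) = (553*(392 + 14))*(-46) = (553*406)*(-46) = 224518*(-46) = -10327828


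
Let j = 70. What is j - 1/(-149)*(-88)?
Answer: 10342/149 ≈ 69.409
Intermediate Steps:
j - 1/(-149)*(-88) = 70 - 1/(-149)*(-88) = 70 - 1*(-1/149)*(-88) = 70 + (1/149)*(-88) = 70 - 88/149 = 10342/149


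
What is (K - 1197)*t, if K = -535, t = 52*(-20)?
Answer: 1801280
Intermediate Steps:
t = -1040
(K - 1197)*t = (-535 - 1197)*(-1040) = -1732*(-1040) = 1801280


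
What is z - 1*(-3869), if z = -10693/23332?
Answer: 90260815/23332 ≈ 3868.5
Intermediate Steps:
z = -10693/23332 (z = -10693*1/23332 = -10693/23332 ≈ -0.45830)
z - 1*(-3869) = -10693/23332 - 1*(-3869) = -10693/23332 + 3869 = 90260815/23332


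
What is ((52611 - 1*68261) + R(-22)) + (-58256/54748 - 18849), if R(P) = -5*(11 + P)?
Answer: -471449592/13687 ≈ -34445.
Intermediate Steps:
R(P) = -55 - 5*P
((52611 - 1*68261) + R(-22)) + (-58256/54748 - 18849) = ((52611 - 1*68261) + (-55 - 5*(-22))) + (-58256/54748 - 18849) = ((52611 - 68261) + (-55 + 110)) + (-58256*1/54748 - 18849) = (-15650 + 55) + (-14564/13687 - 18849) = -15595 - 258000827/13687 = -471449592/13687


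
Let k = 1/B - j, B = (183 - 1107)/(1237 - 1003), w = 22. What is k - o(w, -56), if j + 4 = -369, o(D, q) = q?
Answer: 66027/154 ≈ 428.75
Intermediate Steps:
B = -154/39 (B = -924/234 = -924*1/234 = -154/39 ≈ -3.9487)
j = -373 (j = -4 - 369 = -373)
k = 57403/154 (k = 1/(-154/39) - 1*(-373) = -39/154 + 373 = 57403/154 ≈ 372.75)
k - o(w, -56) = 57403/154 - 1*(-56) = 57403/154 + 56 = 66027/154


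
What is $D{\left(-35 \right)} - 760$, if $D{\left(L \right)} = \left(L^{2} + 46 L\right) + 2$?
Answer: $-1143$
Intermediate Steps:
$D{\left(L \right)} = 2 + L^{2} + 46 L$
$D{\left(-35 \right)} - 760 = \left(2 + \left(-35\right)^{2} + 46 \left(-35\right)\right) - 760 = \left(2 + 1225 - 1610\right) - 760 = -383 - 760 = -1143$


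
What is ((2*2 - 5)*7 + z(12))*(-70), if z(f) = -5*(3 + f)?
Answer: 5740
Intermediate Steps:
z(f) = -15 - 5*f
((2*2 - 5)*7 + z(12))*(-70) = ((2*2 - 5)*7 + (-15 - 5*12))*(-70) = ((4 - 5)*7 + (-15 - 60))*(-70) = (-1*7 - 75)*(-70) = (-7 - 75)*(-70) = -82*(-70) = 5740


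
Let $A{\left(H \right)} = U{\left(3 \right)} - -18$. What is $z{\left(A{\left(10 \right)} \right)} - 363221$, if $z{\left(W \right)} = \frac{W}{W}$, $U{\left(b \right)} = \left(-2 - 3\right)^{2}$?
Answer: $-363220$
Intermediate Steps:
$U{\left(b \right)} = 25$ ($U{\left(b \right)} = \left(-5\right)^{2} = 25$)
$A{\left(H \right)} = 43$ ($A{\left(H \right)} = 25 - -18 = 25 + 18 = 43$)
$z{\left(W \right)} = 1$
$z{\left(A{\left(10 \right)} \right)} - 363221 = 1 - 363221 = -363220$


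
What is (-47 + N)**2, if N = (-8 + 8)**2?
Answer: 2209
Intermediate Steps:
N = 0 (N = 0**2 = 0)
(-47 + N)**2 = (-47 + 0)**2 = (-47)**2 = 2209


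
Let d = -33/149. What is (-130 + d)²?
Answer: 376476409/22201 ≈ 16958.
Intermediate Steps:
d = -33/149 (d = -33*1/149 = -33/149 ≈ -0.22148)
(-130 + d)² = (-130 - 33/149)² = (-19403/149)² = 376476409/22201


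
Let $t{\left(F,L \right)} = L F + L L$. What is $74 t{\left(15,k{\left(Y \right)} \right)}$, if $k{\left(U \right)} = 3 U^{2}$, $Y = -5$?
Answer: $499500$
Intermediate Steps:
$t{\left(F,L \right)} = L^{2} + F L$ ($t{\left(F,L \right)} = F L + L^{2} = L^{2} + F L$)
$74 t{\left(15,k{\left(Y \right)} \right)} = 74 \cdot 3 \left(-5\right)^{2} \left(15 + 3 \left(-5\right)^{2}\right) = 74 \cdot 3 \cdot 25 \left(15 + 3 \cdot 25\right) = 74 \cdot 75 \left(15 + 75\right) = 74 \cdot 75 \cdot 90 = 74 \cdot 6750 = 499500$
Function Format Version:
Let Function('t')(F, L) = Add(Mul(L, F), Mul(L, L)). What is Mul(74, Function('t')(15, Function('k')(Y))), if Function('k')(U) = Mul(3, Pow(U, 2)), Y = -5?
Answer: 499500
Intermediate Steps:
Function('t')(F, L) = Add(Pow(L, 2), Mul(F, L)) (Function('t')(F, L) = Add(Mul(F, L), Pow(L, 2)) = Add(Pow(L, 2), Mul(F, L)))
Mul(74, Function('t')(15, Function('k')(Y))) = Mul(74, Mul(Mul(3, Pow(-5, 2)), Add(15, Mul(3, Pow(-5, 2))))) = Mul(74, Mul(Mul(3, 25), Add(15, Mul(3, 25)))) = Mul(74, Mul(75, Add(15, 75))) = Mul(74, Mul(75, 90)) = Mul(74, 6750) = 499500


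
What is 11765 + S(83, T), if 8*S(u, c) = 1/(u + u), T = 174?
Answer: 15623921/1328 ≈ 11765.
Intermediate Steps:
S(u, c) = 1/(16*u) (S(u, c) = 1/(8*(u + u)) = 1/(8*((2*u))) = (1/(2*u))/8 = 1/(16*u))
11765 + S(83, T) = 11765 + (1/16)/83 = 11765 + (1/16)*(1/83) = 11765 + 1/1328 = 15623921/1328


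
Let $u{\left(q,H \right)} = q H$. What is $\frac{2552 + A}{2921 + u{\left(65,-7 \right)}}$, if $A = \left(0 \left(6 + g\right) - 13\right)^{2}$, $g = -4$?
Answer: $\frac{907}{822} \approx 1.1034$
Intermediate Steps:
$u{\left(q,H \right)} = H q$
$A = 169$ ($A = \left(0 \left(6 - 4\right) - 13\right)^{2} = \left(0 \cdot 2 - 13\right)^{2} = \left(0 - 13\right)^{2} = \left(-13\right)^{2} = 169$)
$\frac{2552 + A}{2921 + u{\left(65,-7 \right)}} = \frac{2552 + 169}{2921 - 455} = \frac{2721}{2921 - 455} = \frac{2721}{2466} = 2721 \cdot \frac{1}{2466} = \frac{907}{822}$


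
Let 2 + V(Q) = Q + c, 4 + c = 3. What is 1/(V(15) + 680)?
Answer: 1/692 ≈ 0.0014451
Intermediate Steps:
c = -1 (c = -4 + 3 = -1)
V(Q) = -3 + Q (V(Q) = -2 + (Q - 1) = -2 + (-1 + Q) = -3 + Q)
1/(V(15) + 680) = 1/((-3 + 15) + 680) = 1/(12 + 680) = 1/692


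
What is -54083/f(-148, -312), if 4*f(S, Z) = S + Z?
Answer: 54083/115 ≈ 470.29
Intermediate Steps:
f(S, Z) = S/4 + Z/4 (f(S, Z) = (S + Z)/4 = S/4 + Z/4)
-54083/f(-148, -312) = -54083/((¼)*(-148) + (¼)*(-312)) = -54083/(-37 - 78) = -54083/(-115) = -54083*(-1/115) = 54083/115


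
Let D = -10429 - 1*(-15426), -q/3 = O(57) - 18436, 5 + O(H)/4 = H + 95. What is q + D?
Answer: 58541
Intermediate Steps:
O(H) = 360 + 4*H (O(H) = -20 + 4*(H + 95) = -20 + 4*(95 + H) = -20 + (380 + 4*H) = 360 + 4*H)
q = 53544 (q = -3*((360 + 4*57) - 18436) = -3*((360 + 228) - 18436) = -3*(588 - 18436) = -3*(-17848) = 53544)
D = 4997 (D = -10429 + 15426 = 4997)
q + D = 53544 + 4997 = 58541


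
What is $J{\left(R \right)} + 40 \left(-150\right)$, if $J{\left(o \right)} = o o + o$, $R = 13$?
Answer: $-5818$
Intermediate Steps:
$J{\left(o \right)} = o + o^{2}$ ($J{\left(o \right)} = o^{2} + o = o + o^{2}$)
$J{\left(R \right)} + 40 \left(-150\right) = 13 \left(1 + 13\right) + 40 \left(-150\right) = 13 \cdot 14 - 6000 = 182 - 6000 = -5818$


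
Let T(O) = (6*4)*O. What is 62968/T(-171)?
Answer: -7871/513 ≈ -15.343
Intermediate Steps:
T(O) = 24*O
62968/T(-171) = 62968/((24*(-171))) = 62968/(-4104) = 62968*(-1/4104) = -7871/513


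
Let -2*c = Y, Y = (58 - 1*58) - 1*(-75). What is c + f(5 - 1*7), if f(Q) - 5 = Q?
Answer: -69/2 ≈ -34.500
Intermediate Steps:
f(Q) = 5 + Q
Y = 75 (Y = (58 - 58) + 75 = 0 + 75 = 75)
c = -75/2 (c = -½*75 = -75/2 ≈ -37.500)
c + f(5 - 1*7) = -75/2 + (5 + (5 - 1*7)) = -75/2 + (5 + (5 - 7)) = -75/2 + (5 - 2) = -75/2 + 3 = -69/2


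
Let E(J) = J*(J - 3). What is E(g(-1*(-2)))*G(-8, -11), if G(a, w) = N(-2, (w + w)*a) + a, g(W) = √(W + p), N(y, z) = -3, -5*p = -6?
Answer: -176/5 + 132*√5/5 ≈ 23.832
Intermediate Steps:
p = 6/5 (p = -⅕*(-6) = 6/5 ≈ 1.2000)
g(W) = √(6/5 + W) (g(W) = √(W + 6/5) = √(6/5 + W))
G(a, w) = -3 + a
E(J) = J*(-3 + J)
E(g(-1*(-2)))*G(-8, -11) = ((√(30 + 25*(-1*(-2)))/5)*(-3 + √(30 + 25*(-1*(-2)))/5))*(-3 - 8) = ((√(30 + 25*2)/5)*(-3 + √(30 + 25*2)/5))*(-11) = ((√(30 + 50)/5)*(-3 + √(30 + 50)/5))*(-11) = ((√80/5)*(-3 + √80/5))*(-11) = (((4*√5)/5)*(-3 + (4*√5)/5))*(-11) = ((4*√5/5)*(-3 + 4*√5/5))*(-11) = (4*√5*(-3 + 4*√5/5)/5)*(-11) = -44*√5*(-3 + 4*√5/5)/5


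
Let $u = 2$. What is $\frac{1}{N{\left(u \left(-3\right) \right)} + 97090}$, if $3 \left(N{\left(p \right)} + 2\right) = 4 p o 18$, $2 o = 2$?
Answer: $\frac{1}{96944} \approx 1.0315 \cdot 10^{-5}$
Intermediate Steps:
$o = 1$ ($o = \frac{1}{2} \cdot 2 = 1$)
$N{\left(p \right)} = -2 + 24 p$ ($N{\left(p \right)} = -2 + \frac{4 p 1 \cdot 18}{3} = -2 + \frac{4 p 18}{3} = -2 + \frac{72 p}{3} = -2 + 24 p$)
$\frac{1}{N{\left(u \left(-3\right) \right)} + 97090} = \frac{1}{\left(-2 + 24 \cdot 2 \left(-3\right)\right) + 97090} = \frac{1}{\left(-2 + 24 \left(-6\right)\right) + 97090} = \frac{1}{\left(-2 - 144\right) + 97090} = \frac{1}{-146 + 97090} = \frac{1}{96944}$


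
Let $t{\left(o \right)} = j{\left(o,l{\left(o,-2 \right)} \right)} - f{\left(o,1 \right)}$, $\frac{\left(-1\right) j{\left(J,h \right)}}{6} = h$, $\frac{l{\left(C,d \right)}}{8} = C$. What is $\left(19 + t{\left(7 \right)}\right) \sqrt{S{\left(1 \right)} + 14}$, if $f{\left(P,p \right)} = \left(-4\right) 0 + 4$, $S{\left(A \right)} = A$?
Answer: $- 321 \sqrt{15} \approx -1243.2$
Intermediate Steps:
$l{\left(C,d \right)} = 8 C$
$j{\left(J,h \right)} = - 6 h$
$f{\left(P,p \right)} = 4$ ($f{\left(P,p \right)} = 0 + 4 = 4$)
$t{\left(o \right)} = -4 - 48 o$ ($t{\left(o \right)} = - 6 \cdot 8 o - 4 = - 48 o - 4 = -4 - 48 o$)
$\left(19 + t{\left(7 \right)}\right) \sqrt{S{\left(1 \right)} + 14} = \left(19 - 340\right) \sqrt{1 + 14} = \left(19 - 340\right) \sqrt{15} = - 321 \sqrt{15}$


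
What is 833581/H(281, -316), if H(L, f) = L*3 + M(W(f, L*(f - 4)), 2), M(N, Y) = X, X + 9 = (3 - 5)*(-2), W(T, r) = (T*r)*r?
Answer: 833581/838 ≈ 994.73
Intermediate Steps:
W(T, r) = T*r**2
X = -5 (X = -9 + (3 - 5)*(-2) = -9 - 2*(-2) = -9 + 4 = -5)
M(N, Y) = -5
H(L, f) = -5 + 3*L (H(L, f) = L*3 - 5 = 3*L - 5 = -5 + 3*L)
833581/H(281, -316) = 833581/(-5 + 3*281) = 833581/(-5 + 843) = 833581/838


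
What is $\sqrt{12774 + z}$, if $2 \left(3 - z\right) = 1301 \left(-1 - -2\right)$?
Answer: $\frac{\sqrt{48506}}{2} \approx 110.12$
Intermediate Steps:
$z = - \frac{1295}{2}$ ($z = 3 - \frac{1301 \left(-1 - -2\right)}{2} = 3 - \frac{1301 \left(-1 + 2\right)}{2} = 3 - \frac{1301 \cdot 1}{2} = 3 - \frac{1301}{2} = - \frac{1295}{2} \approx -647.5$)
$\sqrt{12774 + z} = \sqrt{12774 - \frac{1295}{2}} = \sqrt{\frac{24253}{2}} = \frac{\sqrt{48506}}{2}$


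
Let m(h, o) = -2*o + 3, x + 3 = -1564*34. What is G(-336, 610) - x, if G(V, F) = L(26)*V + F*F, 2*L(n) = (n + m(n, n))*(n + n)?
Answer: 626207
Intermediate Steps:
x = -53179 (x = -3 - 1564*34 = -3 - 53176 = -53179)
m(h, o) = 3 - 2*o
L(n) = n*(3 - n) (L(n) = ((n + (3 - 2*n))*(n + n))/2 = ((3 - n)*(2*n))/2 = (2*n*(3 - n))/2 = n*(3 - n))
G(V, F) = F² - 598*V (G(V, F) = (26*(3 - 1*26))*V + F*F = (26*(3 - 26))*V + F² = (26*(-23))*V + F² = -598*V + F² = F² - 598*V)
G(-336, 610) - x = (610² - 598*(-336)) - 1*(-53179) = (372100 + 200928) + 53179 = 573028 + 53179 = 626207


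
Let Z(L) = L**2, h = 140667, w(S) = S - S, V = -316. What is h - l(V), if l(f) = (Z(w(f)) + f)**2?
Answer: 40811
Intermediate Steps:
w(S) = 0
l(f) = f**2 (l(f) = (0**2 + f)**2 = (0 + f)**2 = f**2)
h - l(V) = 140667 - 1*(-316)**2 = 140667 - 1*99856 = 140667 - 99856 = 40811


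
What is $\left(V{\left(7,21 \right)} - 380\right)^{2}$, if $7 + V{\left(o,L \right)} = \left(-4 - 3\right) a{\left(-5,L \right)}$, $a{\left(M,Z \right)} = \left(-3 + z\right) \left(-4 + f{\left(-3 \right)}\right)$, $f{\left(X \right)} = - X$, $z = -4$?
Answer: $190096$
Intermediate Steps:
$a{\left(M,Z \right)} = 7$ ($a{\left(M,Z \right)} = \left(-3 - 4\right) \left(-4 - -3\right) = - 7 \left(-4 + 3\right) = \left(-7\right) \left(-1\right) = 7$)
$V{\left(o,L \right)} = -56$ ($V{\left(o,L \right)} = -7 + \left(-4 - 3\right) 7 = -7 - 49 = -56$)
$\left(V{\left(7,21 \right)} - 380\right)^{2} = \left(-56 - 380\right)^{2} = \left(-436\right)^{2} = 190096$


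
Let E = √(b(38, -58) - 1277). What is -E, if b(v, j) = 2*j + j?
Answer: -I*√1451 ≈ -38.092*I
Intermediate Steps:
b(v, j) = 3*j
E = I*√1451 (E = √(3*(-58) - 1277) = √(-174 - 1277) = √(-1451) = I*√1451 ≈ 38.092*I)
-E = -I*√1451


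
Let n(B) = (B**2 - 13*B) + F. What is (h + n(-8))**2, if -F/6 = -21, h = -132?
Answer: 26244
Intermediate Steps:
F = 126 (F = -6*(-21) = 126)
n(B) = 126 + B**2 - 13*B (n(B) = (B**2 - 13*B) + 126 = 126 + B**2 - 13*B)
(h + n(-8))**2 = (-132 + (126 + (-8)**2 - 13*(-8)))**2 = (-132 + (126 + 64 + 104))**2 = (-132 + 294)**2 = 162**2 = 26244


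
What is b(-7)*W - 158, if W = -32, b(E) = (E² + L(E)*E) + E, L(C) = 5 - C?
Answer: 1186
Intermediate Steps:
b(E) = E + E² + E*(5 - E) (b(E) = (E² + (5 - E)*E) + E = (E² + E*(5 - E)) + E = E + E² + E*(5 - E))
b(-7)*W - 158 = (6*(-7))*(-32) - 158 = -42*(-32) - 158 = 1344 - 158 = 1186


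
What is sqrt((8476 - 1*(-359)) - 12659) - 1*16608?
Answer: -16608 + 4*I*sqrt(239) ≈ -16608.0 + 61.839*I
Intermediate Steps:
sqrt((8476 - 1*(-359)) - 12659) - 1*16608 = sqrt((8476 + 359) - 12659) - 16608 = sqrt(8835 - 12659) - 16608 = sqrt(-3824) - 16608 = 4*I*sqrt(239) - 16608 = -16608 + 4*I*sqrt(239)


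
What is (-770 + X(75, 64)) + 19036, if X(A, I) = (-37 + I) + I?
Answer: 18357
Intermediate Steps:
X(A, I) = -37 + 2*I
(-770 + X(75, 64)) + 19036 = (-770 + (-37 + 2*64)) + 19036 = (-770 + (-37 + 128)) + 19036 = (-770 + 91) + 19036 = -679 + 19036 = 18357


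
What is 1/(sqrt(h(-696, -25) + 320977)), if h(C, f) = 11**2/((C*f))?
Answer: 10*sqrt(971789986254)/5584999921 ≈ 0.0017651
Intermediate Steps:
h(C, f) = 121/(C*f) (h(C, f) = 121*(1/(C*f)) = 121/(C*f))
1/(sqrt(h(-696, -25) + 320977)) = 1/(sqrt(121/(-696*(-25)) + 320977)) = 1/(sqrt(121*(-1/696)*(-1/25) + 320977)) = 1/(sqrt(121/17400 + 320977)) = 1/(sqrt(5584999921/17400)) = 1/(sqrt(971789986254)/1740) = 10*sqrt(971789986254)/5584999921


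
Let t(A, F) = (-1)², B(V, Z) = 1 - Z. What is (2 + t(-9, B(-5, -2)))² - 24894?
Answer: -24885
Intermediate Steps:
t(A, F) = 1
(2 + t(-9, B(-5, -2)))² - 24894 = (2 + 1)² - 24894 = 3² - 24894 = 9 - 24894 = -24885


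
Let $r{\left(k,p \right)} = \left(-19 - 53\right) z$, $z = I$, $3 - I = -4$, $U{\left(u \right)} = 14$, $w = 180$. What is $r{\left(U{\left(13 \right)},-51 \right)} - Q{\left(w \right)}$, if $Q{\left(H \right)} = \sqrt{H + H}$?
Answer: $-504 - 6 \sqrt{10} \approx -522.97$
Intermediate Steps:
$I = 7$ ($I = 3 - -4 = 3 + 4 = 7$)
$z = 7$
$Q{\left(H \right)} = \sqrt{2} \sqrt{H}$ ($Q{\left(H \right)} = \sqrt{2 H} = \sqrt{2} \sqrt{H}$)
$r{\left(k,p \right)} = -504$ ($r{\left(k,p \right)} = \left(-19 - 53\right) 7 = \left(-72\right) 7 = -504$)
$r{\left(U{\left(13 \right)},-51 \right)} - Q{\left(w \right)} = -504 - \sqrt{2} \sqrt{180} = -504 - \sqrt{2} \cdot 6 \sqrt{5} = -504 - 6 \sqrt{10}$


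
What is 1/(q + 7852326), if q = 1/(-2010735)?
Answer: 2010735/15788946719609 ≈ 1.2735e-7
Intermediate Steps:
q = -1/2010735 ≈ -4.9733e-7
1/(q + 7852326) = 1/(-1/2010735 + 7852326) = 1/(15788946719609/2010735) = 2010735/15788946719609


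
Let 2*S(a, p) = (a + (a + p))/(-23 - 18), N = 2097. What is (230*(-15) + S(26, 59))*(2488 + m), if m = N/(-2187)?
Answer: -57012660287/6642 ≈ -8.5837e+6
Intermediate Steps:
S(a, p) = -a/41 - p/82 (S(a, p) = ((a + (a + p))/(-23 - 18))/2 = ((p + 2*a)/(-41))/2 = ((p + 2*a)*(-1/41))/2 = (-2*a/41 - p/41)/2 = -a/41 - p/82)
m = -233/243 (m = 2097/(-2187) = 2097*(-1/2187) = -233/243 ≈ -0.95885)
(230*(-15) + S(26, 59))*(2488 + m) = (230*(-15) + (-1/41*26 - 1/82*59))*(2488 - 233/243) = (-3450 + (-26/41 - 59/82))*(604351/243) = (-3450 - 111/82)*(604351/243) = -283011/82*604351/243 = -57012660287/6642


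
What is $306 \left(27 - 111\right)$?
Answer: $-25704$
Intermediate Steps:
$306 \left(27 - 111\right) = 306 \left(-84\right) = -25704$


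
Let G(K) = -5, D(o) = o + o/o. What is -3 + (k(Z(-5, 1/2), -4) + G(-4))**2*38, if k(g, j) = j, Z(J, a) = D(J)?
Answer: 3075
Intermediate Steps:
D(o) = 1 + o (D(o) = o + 1 = 1 + o)
Z(J, a) = 1 + J
-3 + (k(Z(-5, 1/2), -4) + G(-4))**2*38 = -3 + (-4 - 5)**2*38 = -3 + (-9)**2*38 = -3 + 81*38 = -3 + 3078 = 3075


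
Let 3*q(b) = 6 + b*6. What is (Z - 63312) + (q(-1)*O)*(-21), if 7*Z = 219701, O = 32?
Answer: -223483/7 ≈ -31926.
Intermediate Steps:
Z = 219701/7 (Z = (⅐)*219701 = 219701/7 ≈ 31386.)
q(b) = 2 + 2*b (q(b) = (6 + b*6)/3 = (6 + 6*b)/3 = 2 + 2*b)
(Z - 63312) + (q(-1)*O)*(-21) = (219701/7 - 63312) + ((2 + 2*(-1))*32)*(-21) = -223483/7 + ((2 - 2)*32)*(-21) = -223483/7 + (0*32)*(-21) = -223483/7 + 0*(-21) = -223483/7 + 0 = -223483/7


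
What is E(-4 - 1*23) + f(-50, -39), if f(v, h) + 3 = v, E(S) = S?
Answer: -80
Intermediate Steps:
f(v, h) = -3 + v
E(-4 - 1*23) + f(-50, -39) = (-4 - 1*23) + (-3 - 50) = (-4 - 23) - 53 = -27 - 53 = -80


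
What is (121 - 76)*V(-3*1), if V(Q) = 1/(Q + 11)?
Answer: 45/8 ≈ 5.6250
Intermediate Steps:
V(Q) = 1/(11 + Q)
(121 - 76)*V(-3*1) = (121 - 76)/(11 - 3*1) = 45/(11 - 3) = 45/8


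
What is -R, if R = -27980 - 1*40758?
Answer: 68738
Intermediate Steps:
R = -68738 (R = -27980 - 40758 = -68738)
-R = -1*(-68738) = 68738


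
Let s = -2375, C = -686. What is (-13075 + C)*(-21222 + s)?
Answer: 324718317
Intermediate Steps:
(-13075 + C)*(-21222 + s) = (-13075 - 686)*(-21222 - 2375) = -13761*(-23597) = 324718317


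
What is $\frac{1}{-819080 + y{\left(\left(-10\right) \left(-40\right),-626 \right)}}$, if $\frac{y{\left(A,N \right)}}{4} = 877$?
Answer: $- \frac{1}{815572} \approx -1.2261 \cdot 10^{-6}$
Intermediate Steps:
$y{\left(A,N \right)} = 3508$ ($y{\left(A,N \right)} = 4 \cdot 877 = 3508$)
$\frac{1}{-819080 + y{\left(\left(-10\right) \left(-40\right),-626 \right)}} = \frac{1}{-819080 + 3508} = \frac{1}{-815572} = - \frac{1}{815572}$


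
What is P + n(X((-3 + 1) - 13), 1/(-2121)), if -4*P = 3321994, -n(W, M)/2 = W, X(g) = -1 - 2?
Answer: -1660985/2 ≈ -8.3049e+5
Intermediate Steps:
X(g) = -3
n(W, M) = -2*W
P = -1660997/2 (P = -¼*3321994 = -1660997/2 ≈ -8.3050e+5)
P + n(X((-3 + 1) - 13), 1/(-2121)) = -1660997/2 - 2*(-3) = -1660997/2 + 6 = -1660985/2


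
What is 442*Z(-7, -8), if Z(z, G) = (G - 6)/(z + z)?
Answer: 442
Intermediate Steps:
Z(z, G) = (-6 + G)/(2*z) (Z(z, G) = (-6 + G)/((2*z)) = (-6 + G)*(1/(2*z)) = (-6 + G)/(2*z))
442*Z(-7, -8) = 442*((½)*(-6 - 8)/(-7)) = 442*((½)*(-⅐)*(-14)) = 442*1 = 442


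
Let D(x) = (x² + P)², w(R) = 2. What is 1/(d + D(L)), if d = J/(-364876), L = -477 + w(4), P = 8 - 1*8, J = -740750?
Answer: 182438/9287305702714125 ≈ 1.9644e-11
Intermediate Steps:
P = 0 (P = 8 - 8 = 0)
L = -475 (L = -477 + 2 = -475)
d = 370375/182438 (d = -740750/(-364876) = -740750*(-1/364876) = 370375/182438 ≈ 2.0301)
D(x) = x⁴ (D(x) = (x² + 0)² = (x²)² = x⁴)
1/(d + D(L)) = 1/(370375/182438 + (-475)⁴) = 1/(370375/182438 + 50906640625) = 1/(9287305702714125/182438) = 182438/9287305702714125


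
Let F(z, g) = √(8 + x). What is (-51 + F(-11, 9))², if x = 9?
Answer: (51 - √17)² ≈ 2197.4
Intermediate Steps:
F(z, g) = √17 (F(z, g) = √(8 + 9) = √17)
(-51 + F(-11, 9))² = (-51 + √17)²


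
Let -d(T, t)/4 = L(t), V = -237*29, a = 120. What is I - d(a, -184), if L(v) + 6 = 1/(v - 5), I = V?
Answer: -1303537/189 ≈ -6897.0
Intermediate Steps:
V = -6873
I = -6873
L(v) = -6 + 1/(-5 + v) (L(v) = -6 + 1/(v - 5) = -6 + 1/(-5 + v))
d(T, t) = -4*(31 - 6*t)/(-5 + t)
I - d(a, -184) = -6873 - 4*(-31 + 6*(-184))/(-5 - 184) = -6873 - 4*(-31 - 1104)/(-189) = -6873 - 4*(-1)*(-1135)/189 = -6873 - 1*4540/189 = -6873 - 4540/189 = -1303537/189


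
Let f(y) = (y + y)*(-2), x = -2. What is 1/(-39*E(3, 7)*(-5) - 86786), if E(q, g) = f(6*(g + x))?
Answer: -1/110186 ≈ -9.0756e-6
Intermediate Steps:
f(y) = -4*y (f(y) = (2*y)*(-2) = -4*y)
E(q, g) = 48 - 24*g (E(q, g) = -24*(g - 2) = -24*(-2 + g) = -4*(-12 + 6*g) = 48 - 24*g)
1/(-39*E(3, 7)*(-5) - 86786) = 1/(-39*(48 - 24*7)*(-5) - 86786) = 1/(-39*(48 - 168)*(-5) - 86786) = 1/(-39*(-120)*(-5) - 86786) = 1/(4680*(-5) - 86786) = 1/(-23400 - 86786) = 1/(-110186) = -1/110186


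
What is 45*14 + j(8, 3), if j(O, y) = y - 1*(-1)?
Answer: 634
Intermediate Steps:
j(O, y) = 1 + y (j(O, y) = y + 1 = 1 + y)
45*14 + j(8, 3) = 45*14 + (1 + 3) = 630 + 4 = 634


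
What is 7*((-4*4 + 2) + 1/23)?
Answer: -2247/23 ≈ -97.696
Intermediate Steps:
7*((-4*4 + 2) + 1/23) = 7*((-16 + 2) + 1/23) = 7*(-14 + 1/23) = 7*(-321/23) = -2247/23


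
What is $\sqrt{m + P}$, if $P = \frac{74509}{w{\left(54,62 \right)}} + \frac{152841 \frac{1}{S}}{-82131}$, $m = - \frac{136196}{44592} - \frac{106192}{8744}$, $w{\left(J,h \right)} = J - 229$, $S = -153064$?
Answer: $\frac{i \sqrt{1243966145868661997008598569440942}}{1679586800080980} \approx 20.999 i$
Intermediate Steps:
$w{\left(J,h \right)} = -229 + J$
$m = - \frac{185194109}{12184764}$ ($m = \left(-136196\right) \frac{1}{44592} - \frac{13274}{1093} = - \frac{34049}{11148} - \frac{13274}{1093} = - \frac{185194109}{12184764} \approx -15.199$)
$P = - \frac{44603567574061}{104760828200}$ ($P = \frac{74509}{-229 + 54} + \frac{152841 \frac{1}{-153064}}{-82131} = \frac{74509}{-175} + 152841 \left(- \frac{1}{153064}\right) \left(- \frac{1}{82131}\right) = 74509 \left(- \frac{1}{175}\right) - - \frac{50947}{4190433128} = - \frac{74509}{175} + \frac{50947}{4190433128} = - \frac{44603567574061}{104760828200} \approx -425.77$)
$\sqrt{m + P} = \sqrt{- \frac{185194109}{12184764} - \frac{44603567574061}{104760828200}} = \sqrt{- \frac{140721258171146720101}{319121492015386200}} = \frac{i \sqrt{1243966145868661997008598569440942}}{1679586800080980}$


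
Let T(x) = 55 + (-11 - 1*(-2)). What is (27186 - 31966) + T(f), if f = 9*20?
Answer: -4734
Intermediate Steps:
f = 180
T(x) = 46 (T(x) = 55 + (-11 + 2) = 55 - 9 = 46)
(27186 - 31966) + T(f) = (27186 - 31966) + 46 = -4780 + 46 = -4734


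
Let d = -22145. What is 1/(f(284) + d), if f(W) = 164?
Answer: -1/21981 ≈ -4.5494e-5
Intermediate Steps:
1/(f(284) + d) = 1/(164 - 22145) = 1/(-21981) = -1/21981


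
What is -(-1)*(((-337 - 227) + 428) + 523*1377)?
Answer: 720035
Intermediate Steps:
-(-1)*(((-337 - 227) + 428) + 523*1377) = -(-1)*((-564 + 428) + 720171) = -(-1)*(-136 + 720171) = -(-1)*720035 = -1*(-720035) = 720035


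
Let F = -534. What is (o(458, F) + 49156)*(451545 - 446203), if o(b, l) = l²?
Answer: 1785894704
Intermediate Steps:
(o(458, F) + 49156)*(451545 - 446203) = ((-534)² + 49156)*(451545 - 446203) = (285156 + 49156)*5342 = 334312*5342 = 1785894704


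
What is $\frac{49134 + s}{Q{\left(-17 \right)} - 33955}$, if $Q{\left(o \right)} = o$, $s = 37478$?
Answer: $- \frac{21653}{8493} \approx -2.5495$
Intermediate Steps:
$\frac{49134 + s}{Q{\left(-17 \right)} - 33955} = \frac{49134 + 37478}{-17 - 33955} = \frac{86612}{-33972} = 86612 \left(- \frac{1}{33972}\right) = - \frac{21653}{8493}$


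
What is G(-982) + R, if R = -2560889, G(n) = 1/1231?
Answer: -3152454358/1231 ≈ -2.5609e+6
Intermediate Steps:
G(n) = 1/1231
G(-982) + R = 1/1231 - 2560889 = -3152454358/1231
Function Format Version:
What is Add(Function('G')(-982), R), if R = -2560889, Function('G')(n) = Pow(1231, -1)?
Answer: Rational(-3152454358, 1231) ≈ -2.5609e+6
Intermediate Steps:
Function('G')(n) = Rational(1, 1231)
Add(Function('G')(-982), R) = Add(Rational(1, 1231), -2560889) = Rational(-3152454358, 1231)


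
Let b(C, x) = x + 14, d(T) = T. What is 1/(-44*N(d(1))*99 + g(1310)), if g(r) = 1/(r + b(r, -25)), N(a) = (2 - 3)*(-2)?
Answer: -1299/11316887 ≈ -0.00011478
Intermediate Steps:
b(C, x) = 14 + x
N(a) = 2 (N(a) = -1*(-2) = 2)
g(r) = 1/(-11 + r) (g(r) = 1/(r + (14 - 25)) = 1/(r - 11) = 1/(-11 + r))
1/(-44*N(d(1))*99 + g(1310)) = 1/(-44*2*99 + 1/(-11 + 1310)) = 1/(-88*99 + 1/1299) = 1/(-8712 + 1/1299) = 1/(-11316887/1299) = -1299/11316887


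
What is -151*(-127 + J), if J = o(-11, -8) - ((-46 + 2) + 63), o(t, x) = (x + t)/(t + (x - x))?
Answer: 239637/11 ≈ 21785.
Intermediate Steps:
o(t, x) = (t + x)/t (o(t, x) = (t + x)/(t + 0) = (t + x)/t)
J = -190/11 (J = (-11 - 8)/(-11) - ((-46 + 2) + 63) = -1/11*(-19) - (-44 + 63) = 19/11 - 1*19 = 19/11 - 19 = -190/11 ≈ -17.273)
-151*(-127 + J) = -151*(-127 - 190/11) = -151*(-1587/11) = 239637/11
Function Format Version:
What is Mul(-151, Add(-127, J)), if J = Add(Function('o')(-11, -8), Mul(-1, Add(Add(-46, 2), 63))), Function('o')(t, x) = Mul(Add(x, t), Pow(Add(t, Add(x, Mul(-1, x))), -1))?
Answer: Rational(239637, 11) ≈ 21785.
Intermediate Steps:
Function('o')(t, x) = Mul(Pow(t, -1), Add(t, x)) (Function('o')(t, x) = Mul(Add(t, x), Pow(Add(t, 0), -1)) = Mul(Add(t, x), Pow(t, -1)) = Mul(Pow(t, -1), Add(t, x)))
J = Rational(-190, 11) (J = Add(Mul(Pow(-11, -1), Add(-11, -8)), Mul(-1, Add(Add(-46, 2), 63))) = Add(Mul(Rational(-1, 11), -19), Mul(-1, Add(-44, 63))) = Add(Rational(19, 11), Mul(-1, 19)) = Add(Rational(19, 11), -19) = Rational(-190, 11) ≈ -17.273)
Mul(-151, Add(-127, J)) = Mul(-151, Add(-127, Rational(-190, 11))) = Mul(-151, Rational(-1587, 11)) = Rational(239637, 11)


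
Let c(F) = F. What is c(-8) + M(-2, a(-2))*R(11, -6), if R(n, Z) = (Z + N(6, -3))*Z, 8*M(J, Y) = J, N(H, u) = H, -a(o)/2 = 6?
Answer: -8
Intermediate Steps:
a(o) = -12 (a(o) = -2*6 = -12)
M(J, Y) = J/8
R(n, Z) = Z*(6 + Z) (R(n, Z) = (Z + 6)*Z = (6 + Z)*Z = Z*(6 + Z))
c(-8) + M(-2, a(-2))*R(11, -6) = -8 + ((1/8)*(-2))*(-6*(6 - 6)) = -8 - (-3)*0/2 = -8 - 1/4*0 = -8 + 0 = -8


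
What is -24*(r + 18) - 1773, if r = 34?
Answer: -3021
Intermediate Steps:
-24*(r + 18) - 1773 = -24*(34 + 18) - 1773 = -24*52 - 1773 = -1248 - 1773 = -3021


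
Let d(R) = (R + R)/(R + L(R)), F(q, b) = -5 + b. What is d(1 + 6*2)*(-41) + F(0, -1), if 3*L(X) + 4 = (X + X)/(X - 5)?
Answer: -4570/51 ≈ -89.608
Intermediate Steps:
L(X) = -4/3 + 2*X/(3*(-5 + X)) (L(X) = -4/3 + ((X + X)/(X - 5))/3 = -4/3 + ((2*X)/(-5 + X))/3 = -4/3 + (2*X/(-5 + X))/3 = -4/3 + 2*X/(3*(-5 + X)))
d(R) = 2*R/(R + 2*(10 - R)/(3*(-5 + R))) (d(R) = (R + R)/(R + 2*(10 - R)/(3*(-5 + R))) = (2*R)/(R + 2*(10 - R)/(3*(-5 + R))) = 2*R/(R + 2*(10 - R)/(3*(-5 + R))))
d(1 + 6*2)*(-41) + F(0, -1) = (6*(1 + 6*2)*(-5 + (1 + 6*2))/(20 - 17*(1 + 6*2) + 3*(1 + 6*2)**2))*(-41) + (-5 - 1) = (6*(1 + 12)*(-5 + (1 + 12))/(20 - 17*(1 + 12) + 3*(1 + 12)**2))*(-41) - 6 = (6*13*(-5 + 13)/(20 - 17*13 + 3*13**2))*(-41) - 6 = (6*13*8/(20 - 221 + 3*169))*(-41) - 6 = (6*13*8/(20 - 221 + 507))*(-41) - 6 = (6*13*8/306)*(-41) - 6 = (6*13*(1/306)*8)*(-41) - 6 = (104/51)*(-41) - 6 = -4264/51 - 6 = -4570/51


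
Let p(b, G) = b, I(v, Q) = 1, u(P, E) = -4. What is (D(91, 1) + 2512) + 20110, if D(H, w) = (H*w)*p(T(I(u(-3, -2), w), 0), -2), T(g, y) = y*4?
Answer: 22622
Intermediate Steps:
T(g, y) = 4*y
D(H, w) = 0 (D(H, w) = (H*w)*(4*0) = (H*w)*0 = 0)
(D(91, 1) + 2512) + 20110 = (0 + 2512) + 20110 = 2512 + 20110 = 22622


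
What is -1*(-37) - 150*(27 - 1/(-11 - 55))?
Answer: -44168/11 ≈ -4015.3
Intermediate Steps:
-1*(-37) - 150*(27 - 1/(-11 - 55)) = 37 - 150*(27 - 1/(-66)) = 37 - 150*(27 - 1*(-1/66)) = 37 - 150*(27 + 1/66) = 37 - 150*1783/66 = 37 - 44575/11 = -44168/11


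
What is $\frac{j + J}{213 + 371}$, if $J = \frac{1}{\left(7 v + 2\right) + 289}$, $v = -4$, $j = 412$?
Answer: $\frac{108357}{153592} \approx 0.70549$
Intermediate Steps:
$J = \frac{1}{263}$ ($J = \frac{1}{\left(7 \left(-4\right) + 2\right) + 289} = \frac{1}{\left(-28 + 2\right) + 289} = \frac{1}{-26 + 289} = \frac{1}{263} \approx 0.0038023$)
$\frac{j + J}{213 + 371} = \frac{412 + \frac{1}{263}}{213 + 371} = \frac{108357}{263 \cdot 584} = \frac{108357}{263} \cdot \frac{1}{584} = \frac{108357}{153592}$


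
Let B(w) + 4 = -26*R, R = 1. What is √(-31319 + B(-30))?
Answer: I*√31349 ≈ 177.06*I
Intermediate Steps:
B(w) = -30 (B(w) = -4 - 26*1 = -4 - 26 = -30)
√(-31319 + B(-30)) = √(-31319 - 30) = √(-31349) = I*√31349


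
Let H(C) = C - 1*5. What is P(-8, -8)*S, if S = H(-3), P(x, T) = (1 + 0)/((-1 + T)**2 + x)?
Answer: -8/73 ≈ -0.10959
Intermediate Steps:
P(x, T) = 1/(x + (-1 + T)**2)
H(C) = -5 + C (H(C) = C - 5 = -5 + C)
S = -8 (S = -5 - 3 = -8)
P(-8, -8)*S = -8/(-8 + (-1 - 8)**2) = -8/(-8 + (-9)**2) = -8/(-8 + 81) = -8/73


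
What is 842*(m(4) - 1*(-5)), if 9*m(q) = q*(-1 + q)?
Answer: 15998/3 ≈ 5332.7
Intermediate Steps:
m(q) = q*(-1 + q)/9 (m(q) = (q*(-1 + q))/9 = q*(-1 + q)/9)
842*(m(4) - 1*(-5)) = 842*((⅑)*4*(-1 + 4) - 1*(-5)) = 842*((⅑)*4*3 + 5) = 842*(4/3 + 5) = 842*(19/3) = 15998/3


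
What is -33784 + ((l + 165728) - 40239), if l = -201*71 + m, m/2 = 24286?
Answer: 126006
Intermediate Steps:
m = 48572 (m = 2*24286 = 48572)
l = 34301 (l = -201*71 + 48572 = -14271 + 48572 = 34301)
-33784 + ((l + 165728) - 40239) = -33784 + ((34301 + 165728) - 40239) = -33784 + (200029 - 40239) = -33784 + 159790 = 126006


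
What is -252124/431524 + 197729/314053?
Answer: 1536127606/33880351693 ≈ 0.045340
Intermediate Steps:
-252124/431524 + 197729/314053 = -252124*1/431524 + 197729*(1/314053) = -63031/107881 + 197729/314053 = 1536127606/33880351693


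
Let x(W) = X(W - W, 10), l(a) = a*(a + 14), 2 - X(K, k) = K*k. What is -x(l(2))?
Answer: -2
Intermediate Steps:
X(K, k) = 2 - K*k
l(a) = a*(14 + a)
x(W) = 2 (x(W) = 2 - 1*(W - W)*10 = 2 - 1*0*10 = 2 + 0 = 2)
-x(l(2)) = -1*2 = -2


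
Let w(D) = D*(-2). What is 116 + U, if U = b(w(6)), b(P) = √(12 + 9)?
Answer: 116 + √21 ≈ 120.58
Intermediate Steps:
w(D) = -2*D
b(P) = √21
U = √21 ≈ 4.5826
116 + U = 116 + √21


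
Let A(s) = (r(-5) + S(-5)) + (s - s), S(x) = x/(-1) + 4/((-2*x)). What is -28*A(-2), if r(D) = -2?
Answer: -476/5 ≈ -95.200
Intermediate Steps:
S(x) = -x - 2/x (S(x) = x*(-1) + 4*(-1/(2*x)) = -x - 2/x)
A(s) = 17/5 (A(s) = (-2 + (-1*(-5) - 2/(-5))) + (s - s) = (-2 + (5 - 2*(-⅕))) + 0 = (-2 + (5 + ⅖)) + 0 = (-2 + 27/5) + 0 = 17/5 + 0 = 17/5)
-28*A(-2) = -28*17/5 = -476/5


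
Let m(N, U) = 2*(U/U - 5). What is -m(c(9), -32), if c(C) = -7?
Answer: 8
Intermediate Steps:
m(N, U) = -8 (m(N, U) = 2*(1 - 5) = 2*(-4) = -8)
-m(c(9), -32) = -1*(-8) = 8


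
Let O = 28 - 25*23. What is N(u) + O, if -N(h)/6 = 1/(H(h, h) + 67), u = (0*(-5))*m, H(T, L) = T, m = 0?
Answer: -36655/67 ≈ -547.09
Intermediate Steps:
u = 0 (u = (0*(-5))*0 = 0*0 = 0)
N(h) = -6/(67 + h) (N(h) = -6/(h + 67) = -6/(67 + h))
O = -547 (O = 28 - 575 = -547)
N(u) + O = -6/(67 + 0) - 547 = -6/67 - 547 = -36655/67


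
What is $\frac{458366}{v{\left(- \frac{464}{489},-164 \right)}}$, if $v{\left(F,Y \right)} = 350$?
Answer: $\frac{229183}{175} \approx 1309.6$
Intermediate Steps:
$\frac{458366}{v{\left(- \frac{464}{489},-164 \right)}} = \frac{458366}{350} = 458366 \cdot \frac{1}{350} = \frac{229183}{175}$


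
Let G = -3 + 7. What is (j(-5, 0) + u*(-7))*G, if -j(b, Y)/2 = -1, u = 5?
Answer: -132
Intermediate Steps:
j(b, Y) = 2 (j(b, Y) = -2*(-1) = 2)
G = 4
(j(-5, 0) + u*(-7))*G = (2 + 5*(-7))*4 = (2 - 35)*4 = -33*4 = -132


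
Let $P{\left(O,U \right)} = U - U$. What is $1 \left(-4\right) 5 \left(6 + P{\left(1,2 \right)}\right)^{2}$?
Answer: $-720$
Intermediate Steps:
$P{\left(O,U \right)} = 0$
$1 \left(-4\right) 5 \left(6 + P{\left(1,2 \right)}\right)^{2} = 1 \left(-4\right) 5 \left(6 + 0\right)^{2} = \left(-4\right) 5 \cdot 6^{2} = \left(-20\right) 36 = -720$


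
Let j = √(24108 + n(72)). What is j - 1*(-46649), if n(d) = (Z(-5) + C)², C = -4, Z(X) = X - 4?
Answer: 46649 + √24277 ≈ 46805.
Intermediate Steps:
Z(X) = -4 + X
n(d) = 169 (n(d) = ((-4 - 5) - 4)² = (-9 - 4)² = (-13)² = 169)
j = √24277 (j = √(24108 + 169) = √24277 ≈ 155.81)
j - 1*(-46649) = √24277 - 1*(-46649) = √24277 + 46649 = 46649 + √24277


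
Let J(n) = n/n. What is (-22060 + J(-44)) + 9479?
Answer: -12580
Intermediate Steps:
J(n) = 1
(-22060 + J(-44)) + 9479 = (-22060 + 1) + 9479 = -22059 + 9479 = -12580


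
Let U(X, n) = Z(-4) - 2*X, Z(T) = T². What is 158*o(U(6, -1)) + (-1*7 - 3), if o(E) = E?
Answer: 622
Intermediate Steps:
U(X, n) = 16 - 2*X (U(X, n) = (-4)² - 2*X = 16 - 2*X)
158*o(U(6, -1)) + (-1*7 - 3) = 158*(16 - 2*6) + (-1*7 - 3) = 158*(16 - 12) + (-7 - 3) = 158*4 - 10 = 632 - 10 = 622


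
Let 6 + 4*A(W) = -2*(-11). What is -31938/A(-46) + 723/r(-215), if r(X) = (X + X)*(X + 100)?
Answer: -197416401/24725 ≈ -7984.5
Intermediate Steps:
A(W) = 4 (A(W) = -3/2 + (-2*(-11))/4 = -3/2 + (¼)*22 = -3/2 + 11/2 = 4)
r(X) = 2*X*(100 + X) (r(X) = (2*X)*(100 + X) = 2*X*(100 + X))
-31938/A(-46) + 723/r(-215) = -31938/4 + 723/((2*(-215)*(100 - 215))) = -31938*¼ + 723/((2*(-215)*(-115))) = -15969/2 + 723/49450 = -197416401/24725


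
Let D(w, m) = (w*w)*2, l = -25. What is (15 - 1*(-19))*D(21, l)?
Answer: 29988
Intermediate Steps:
D(w, m) = 2*w**2 (D(w, m) = w**2*2 = 2*w**2)
(15 - 1*(-19))*D(21, l) = (15 - 1*(-19))*(2*21**2) = (15 + 19)*(2*441) = 34*882 = 29988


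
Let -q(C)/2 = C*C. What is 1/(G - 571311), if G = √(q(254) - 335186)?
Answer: -571311/326396722939 - I*√464218/326396722939 ≈ -1.7504e-6 - 2.0874e-9*I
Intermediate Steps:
q(C) = -2*C² (q(C) = -2*C*C = -2*C²)
G = I*√464218 (G = √(-2*254² - 335186) = √(-2*64516 - 335186) = √(-129032 - 335186) = √(-464218) = I*√464218 ≈ 681.34*I)
1/(G - 571311) = 1/(I*√464218 - 571311) = 1/(-571311 + I*√464218)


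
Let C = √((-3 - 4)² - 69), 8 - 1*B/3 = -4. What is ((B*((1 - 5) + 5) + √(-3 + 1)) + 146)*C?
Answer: -2*√10 + 364*I*√5 ≈ -6.3246 + 813.93*I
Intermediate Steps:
B = 36 (B = 24 - 3*(-4) = 24 + 12 = 36)
C = 2*I*√5 (C = √((-7)² - 69) = √(49 - 69) = √(-20) = 2*I*√5 ≈ 4.4721*I)
((B*((1 - 5) + 5) + √(-3 + 1)) + 146)*C = ((36*((1 - 5) + 5) + √(-3 + 1)) + 146)*(2*I*√5) = ((36*(-4 + 5) + √(-2)) + 146)*(2*I*√5) = ((36*1 + I*√2) + 146)*(2*I*√5) = ((36 + I*√2) + 146)*(2*I*√5) = (182 + I*√2)*(2*I*√5) = 2*I*√5*(182 + I*√2)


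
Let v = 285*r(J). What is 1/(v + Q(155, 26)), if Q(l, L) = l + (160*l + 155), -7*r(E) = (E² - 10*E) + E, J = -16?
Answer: 7/61770 ≈ 0.00011332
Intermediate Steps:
r(E) = -E²/7 + 9*E/7 (r(E) = -((E² - 10*E) + E)/7 = -(E² - 9*E)/7 = -E²/7 + 9*E/7)
Q(l, L) = 155 + 161*l (Q(l, L) = l + (155 + 160*l) = 155 + 161*l)
v = -114000/7 (v = 285*((⅐)*(-16)*(9 - 1*(-16))) = 285*((⅐)*(-16)*(9 + 16)) = 285*((⅐)*(-16)*25) = 285*(-400/7) = -114000/7 ≈ -16286.)
1/(v + Q(155, 26)) = 1/(-114000/7 + (155 + 161*155)) = 1/(-114000/7 + (155 + 24955)) = 1/(-114000/7 + 25110) = 1/(61770/7) = 7/61770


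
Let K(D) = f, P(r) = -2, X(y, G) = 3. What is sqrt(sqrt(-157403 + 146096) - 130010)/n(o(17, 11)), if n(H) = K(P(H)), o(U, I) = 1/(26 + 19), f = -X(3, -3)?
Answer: -sqrt(-130010 + I*sqrt(11307))/3 ≈ -0.049151 - 120.19*I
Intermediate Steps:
f = -3 (f = -1*3 = -3)
o(U, I) = 1/45
K(D) = -3
n(H) = -3
sqrt(sqrt(-157403 + 146096) - 130010)/n(o(17, 11)) = sqrt(sqrt(-157403 + 146096) - 130010)/(-3) = sqrt(sqrt(-11307) - 130010)*(-1/3) = sqrt(I*sqrt(11307) - 130010)*(-1/3) = sqrt(-130010 + I*sqrt(11307))*(-1/3) = -sqrt(-130010 + I*sqrt(11307))/3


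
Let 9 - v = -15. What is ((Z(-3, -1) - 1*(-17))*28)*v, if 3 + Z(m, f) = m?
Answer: 7392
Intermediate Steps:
v = 24 (v = 9 - 1*(-15) = 9 + 15 = 24)
Z(m, f) = -3 + m
((Z(-3, -1) - 1*(-17))*28)*v = (((-3 - 3) - 1*(-17))*28)*24 = ((-6 + 17)*28)*24 = (11*28)*24 = 308*24 = 7392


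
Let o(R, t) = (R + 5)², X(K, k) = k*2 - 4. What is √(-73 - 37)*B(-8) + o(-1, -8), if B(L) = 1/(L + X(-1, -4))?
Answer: 16 - I*√110/20 ≈ 16.0 - 0.5244*I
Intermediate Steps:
X(K, k) = -4 + 2*k (X(K, k) = 2*k - 4 = -4 + 2*k)
o(R, t) = (5 + R)²
B(L) = 1/(-12 + L) (B(L) = 1/(L + (-4 + 2*(-4))) = 1/(L + (-4 - 8)) = 1/(L - 12) = 1/(-12 + L))
√(-73 - 37)*B(-8) + o(-1, -8) = √(-73 - 37)/(-12 - 8) + (5 - 1)² = √(-110)/(-20) + 4² = (I*√110)*(-1/20) + 16 = -I*√110/20 + 16 = 16 - I*√110/20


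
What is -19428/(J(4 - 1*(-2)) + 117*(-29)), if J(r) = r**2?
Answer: 6476/1119 ≈ 5.7873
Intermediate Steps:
-19428/(J(4 - 1*(-2)) + 117*(-29)) = -19428/((4 - 1*(-2))**2 + 117*(-29)) = -19428/((4 + 2)**2 - 3393) = -19428/(6**2 - 3393) = -19428/(36 - 3393) = -19428/(-3357) = -19428*(-1/3357) = 6476/1119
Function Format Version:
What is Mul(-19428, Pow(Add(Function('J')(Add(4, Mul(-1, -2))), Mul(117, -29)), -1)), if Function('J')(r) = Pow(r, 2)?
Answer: Rational(6476, 1119) ≈ 5.7873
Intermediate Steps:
Mul(-19428, Pow(Add(Function('J')(Add(4, Mul(-1, -2))), Mul(117, -29)), -1)) = Mul(-19428, Pow(Add(Pow(Add(4, Mul(-1, -2)), 2), Mul(117, -29)), -1)) = Mul(-19428, Pow(Add(Pow(Add(4, 2), 2), -3393), -1)) = Mul(-19428, Pow(Add(Pow(6, 2), -3393), -1)) = Mul(-19428, Pow(Add(36, -3393), -1)) = Mul(-19428, Pow(-3357, -1)) = Mul(-19428, Rational(-1, 3357)) = Rational(6476, 1119)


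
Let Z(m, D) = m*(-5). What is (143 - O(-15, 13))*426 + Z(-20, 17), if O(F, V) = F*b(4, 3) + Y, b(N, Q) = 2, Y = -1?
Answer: 74224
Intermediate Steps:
Z(m, D) = -5*m
O(F, V) = -1 + 2*F (O(F, V) = F*2 - 1 = 2*F - 1 = -1 + 2*F)
(143 - O(-15, 13))*426 + Z(-20, 17) = (143 - (-1 + 2*(-15)))*426 - 5*(-20) = (143 - (-1 - 30))*426 + 100 = (143 - 1*(-31))*426 + 100 = (143 + 31)*426 + 100 = 174*426 + 100 = 74124 + 100 = 74224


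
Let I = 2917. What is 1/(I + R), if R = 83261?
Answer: 1/86178 ≈ 1.1604e-5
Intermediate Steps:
1/(I + R) = 1/(2917 + 83261) = 1/86178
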